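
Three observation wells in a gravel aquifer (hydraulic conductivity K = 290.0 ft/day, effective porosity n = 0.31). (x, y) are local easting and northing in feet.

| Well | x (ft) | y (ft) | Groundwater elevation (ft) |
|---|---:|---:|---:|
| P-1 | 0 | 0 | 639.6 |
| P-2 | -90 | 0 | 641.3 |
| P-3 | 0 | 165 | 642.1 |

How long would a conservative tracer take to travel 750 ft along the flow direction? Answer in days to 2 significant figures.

∂h/∂x = (641.3 − 639.6) / (-90 − 0) = -0.01889
∂h/∂y = (642.1 − 639.6) / (165 − 0) = +0.01515
|∇h| = √(-0.01889² + 0.01515²) = 0.02421
Seepage velocity v = K·i/n = 290.0 × 0.02421 / 0.31 = 22.65 ft/day.
t = 750 / 22.65 = 33.11 days.

33 days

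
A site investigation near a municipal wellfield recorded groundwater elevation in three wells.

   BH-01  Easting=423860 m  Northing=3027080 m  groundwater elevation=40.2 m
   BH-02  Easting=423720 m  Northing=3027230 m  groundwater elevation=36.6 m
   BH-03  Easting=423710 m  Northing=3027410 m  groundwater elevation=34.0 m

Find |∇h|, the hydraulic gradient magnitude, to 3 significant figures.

0.0176

Taking BH-01 as reference: BH-02−BH-01 = (-140, 150, -3.6); BH-03−BH-01 = (-150, 330, -6.2).
Determinant of the coordinate differences = (-140)·330 − (-150)·150 = -23700.
∂h/∂x = [(-3.6)·330 − (-6.2)·150] / -23700 = +0.01089
∂h/∂y = [(-140)·(-6.2) − (-150)·(-3.6)] / -23700 = -0.01384
|∇h| = √(0.01089² + -0.01384²) = 0.01761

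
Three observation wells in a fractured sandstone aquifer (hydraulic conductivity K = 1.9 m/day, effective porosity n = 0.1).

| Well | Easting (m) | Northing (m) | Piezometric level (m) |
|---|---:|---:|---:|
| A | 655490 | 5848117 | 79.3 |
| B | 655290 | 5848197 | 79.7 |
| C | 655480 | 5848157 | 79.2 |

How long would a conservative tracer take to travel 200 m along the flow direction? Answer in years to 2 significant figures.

6.1 years

Differences from A: to B (Δx, Δy, Δh) = (-200, 80, +0.4); to C = (-10, 40, -0.1).
Determinant of the coordinate differences = (-200)·40 − (-10)·80 = -7200.
∂h/∂x = [(+0.4)·40 − (-0.1)·80] / -7200 = -0.003333
∂h/∂y = [(-200)·(-0.1) − (-10)·(+0.4)] / -7200 = -0.003333
|∇h| = √(-0.003333² + -0.003333²) = 0.004714
Seepage velocity v = K·i/n = 1.9 × 0.004714 / 0.1 = 0.08957 m/day.
t = 200 / 0.08957 = 2233 days = 6.11 years.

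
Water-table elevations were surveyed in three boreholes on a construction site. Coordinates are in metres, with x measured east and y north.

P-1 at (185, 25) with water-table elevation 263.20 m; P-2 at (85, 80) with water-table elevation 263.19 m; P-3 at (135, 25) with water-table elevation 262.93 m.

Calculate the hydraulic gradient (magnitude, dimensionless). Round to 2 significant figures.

0.011

Taking P-1 as reference: P-2−P-1 = (-100, 55, -0.01); P-3−P-1 = (-50, 0, -0.27).
Solve a·Δx + b·Δy = Δh: det = (-100)·0 − (-50)·55 = 2750.
∂h/∂x = [(-0.01)·0 − (-0.27)·55] / 2750 = +0.005400
∂h/∂y = [(-100)·(-0.27) − (-50)·(-0.01)] / 2750 = +0.009636
|∇h| = √(0.005400² + 0.009636²) = 0.01105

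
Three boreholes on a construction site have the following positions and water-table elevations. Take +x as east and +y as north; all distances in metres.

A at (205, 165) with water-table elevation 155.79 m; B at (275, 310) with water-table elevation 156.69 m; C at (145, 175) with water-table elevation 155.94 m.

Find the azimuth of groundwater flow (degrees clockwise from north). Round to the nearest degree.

Differences from A: to B (Δx, Δy, Δh) = (70, 145, +0.90); to C = (-60, 10, +0.15).
Solve a·Δx + b·Δy = Δh: det = 70·10 − (-60)·145 = 9400.
∂h/∂x = [(+0.90)·10 − (+0.15)·145] / 9400 = -0.001356
∂h/∂y = [70·(+0.15) − (-60)·(+0.90)] / 9400 = +0.006862
Flow direction (−∇h) has components (+0.001356 E, -0.006862 N).
Azimuth = atan2(E, N) = atan2(+0.001356, -0.006862) = 168.8° ≈ 169°.

169°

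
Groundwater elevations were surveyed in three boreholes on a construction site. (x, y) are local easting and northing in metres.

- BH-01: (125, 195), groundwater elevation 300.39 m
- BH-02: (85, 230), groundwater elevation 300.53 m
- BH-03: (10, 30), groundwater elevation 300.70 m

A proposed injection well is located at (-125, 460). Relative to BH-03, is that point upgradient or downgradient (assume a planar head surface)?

Three-point gradient (reference BH-01): Δ to BH-02 = (-40, 35, +0.14), Δ to BH-03 = (-115, -165, +0.31).
∂h/∂x = -0.003195, ∂h/∂y = +0.0003482 (det = 10625).
Head at (-125, 460) = 300.39 + (-0.003195)·(-250) + (+0.0003482)·(265) = 301.28 m.
That is higher than the 300.70 m at BH-03, so the point is upgradient.

upgradient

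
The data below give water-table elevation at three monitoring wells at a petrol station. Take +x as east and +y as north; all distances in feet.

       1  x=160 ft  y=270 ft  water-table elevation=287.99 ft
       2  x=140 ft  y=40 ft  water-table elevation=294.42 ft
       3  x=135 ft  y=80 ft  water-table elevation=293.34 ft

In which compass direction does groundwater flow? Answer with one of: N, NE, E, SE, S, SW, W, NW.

N

Taking 1 as reference: 2−1 = (-20, -230, +6.43); 3−1 = (-25, -190, +5.35).
Solve a·Δx + b·Δy = Δh: det = (-20)·(-190) − (-25)·(-230) = -1950.
∂h/∂x = [(+6.43)·(-190) − (+5.35)·(-230)] / -1950 = -0.004513
∂h/∂y = [(-20)·(+5.35) − (-25)·(+6.43)] / -1950 = -0.02756
Flow = −∇h = (+0.004513 east, +0.02756 north), which points north.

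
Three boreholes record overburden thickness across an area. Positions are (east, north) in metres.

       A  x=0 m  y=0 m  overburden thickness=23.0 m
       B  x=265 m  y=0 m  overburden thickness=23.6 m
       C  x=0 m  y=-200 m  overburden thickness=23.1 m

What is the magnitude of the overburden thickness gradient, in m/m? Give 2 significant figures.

∂d/∂x = (23.6 − 23.0) / (265 − 0) = +0.002264
∂d/∂y = (23.1 − 23.0) / (-200 − 0) = -0.0005000
|∇f| = √(0.002264² + -0.0005000²) = 0.002319 m/m

0.0023 m/m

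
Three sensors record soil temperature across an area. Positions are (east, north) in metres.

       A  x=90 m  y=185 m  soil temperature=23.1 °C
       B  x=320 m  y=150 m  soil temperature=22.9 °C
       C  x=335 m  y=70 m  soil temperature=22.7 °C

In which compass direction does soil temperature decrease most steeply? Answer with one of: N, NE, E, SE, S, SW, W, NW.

Taking A as reference: B−A = (230, -35, -0.2); C−A = (245, -115, -0.4).
Determinant of the coordinate differences = 230·(-115) − 245·(-35) = -17875.
∂T/∂x = [(-0.2)·(-115) − (-0.4)·(-35)] / -17875 = -0.0005035
∂T/∂y = [230·(-0.4) − 245·(-0.2)] / -17875 = +0.002406
Steepest decrease is along −∇f = (+0.0005035 E, -0.002406 N) → south.

S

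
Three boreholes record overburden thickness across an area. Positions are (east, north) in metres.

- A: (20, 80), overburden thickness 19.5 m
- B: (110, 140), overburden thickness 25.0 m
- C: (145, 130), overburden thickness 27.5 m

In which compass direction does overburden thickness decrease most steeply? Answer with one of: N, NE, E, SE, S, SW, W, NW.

Differences from A: to B (Δx, Δy, Δh) = (90, 60, +5.5); to C = (125, 50, +8.0).
Solve a·Δx + b·Δy = Δd: det = 90·50 − 125·60 = -3000.
∂d/∂x = [(+5.5)·50 − (+8.0)·60] / -3000 = +0.06833
∂d/∂y = [90·(+8.0) − 125·(+5.5)] / -3000 = -0.01083
Steepest decrease is along −∇f = (-0.06833 E, +0.01083 N) → west.

W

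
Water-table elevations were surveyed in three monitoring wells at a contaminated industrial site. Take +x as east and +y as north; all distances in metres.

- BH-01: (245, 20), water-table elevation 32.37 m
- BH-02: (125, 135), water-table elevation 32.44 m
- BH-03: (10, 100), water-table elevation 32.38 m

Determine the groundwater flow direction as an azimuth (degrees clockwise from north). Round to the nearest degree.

196°

With h = a·x + b·y + c and BH-01 as origin, the differences give:
  (-120)·a + 115·b = +0.07
  (-235)·a + 80·b = +0.01
Eliminate b (×80 and ×115, subtract): 17425·a = 4.450 → a = ∂h/∂x = +0.0002554
Back-substitute: b = ∂h/∂y = +0.0008752.
Flow direction (−∇h) has components (-0.0002554 E, -0.0008752 N).
Azimuth = atan2(E, N) = atan2(-0.0002554, -0.0008752) = 196.3° ≈ 196°.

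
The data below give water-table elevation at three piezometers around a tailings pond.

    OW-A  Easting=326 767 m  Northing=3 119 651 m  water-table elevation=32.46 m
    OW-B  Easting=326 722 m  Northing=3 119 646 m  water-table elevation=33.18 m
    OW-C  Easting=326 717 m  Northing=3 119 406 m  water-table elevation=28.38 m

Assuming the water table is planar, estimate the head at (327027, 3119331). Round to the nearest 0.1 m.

21.2 m

Taking OW-A as reference: OW-B−OW-A = (-45, -5, +0.72); OW-C−OW-A = (-50, -245, -4.08).
Determinant of the coordinate differences = (-45)·(-245) − (-50)·(-5) = 10775.
∂h/∂x = [(+0.72)·(-245) − (-4.08)·(-5)] / 10775 = -0.01826
∂h/∂y = [(-45)·(-4.08) − (-50)·(+0.72)] / 10775 = +0.02038
h(327027, 3119331) = 32.46 + (-0.01826)·(260) + (+0.02038)·(-320) = 32.46 -4.749 -6.522 = 21.189 m.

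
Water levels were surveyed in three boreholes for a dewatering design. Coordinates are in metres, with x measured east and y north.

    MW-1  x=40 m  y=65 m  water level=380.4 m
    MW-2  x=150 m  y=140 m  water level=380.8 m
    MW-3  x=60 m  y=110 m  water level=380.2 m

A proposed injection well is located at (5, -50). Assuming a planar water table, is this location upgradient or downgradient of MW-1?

upgradient

With h = a·x + b·y + c and MW-1 as origin, the differences give:
  110·a + 75·b = +0.4
  20·a + 45·b = -0.2
Eliminate b (×45 and ×75, subtract): 3450·a = 33.00 → a = ∂h/∂x = +0.009565
Back-substitute: b = ∂h/∂y = -0.008696.
Head at (5, -50) = 380.4 + (+0.009565)·(-35) + (-0.008696)·(-115) = 381.07 m.
That is higher than the 380.4 m at MW-1, so the point is upgradient.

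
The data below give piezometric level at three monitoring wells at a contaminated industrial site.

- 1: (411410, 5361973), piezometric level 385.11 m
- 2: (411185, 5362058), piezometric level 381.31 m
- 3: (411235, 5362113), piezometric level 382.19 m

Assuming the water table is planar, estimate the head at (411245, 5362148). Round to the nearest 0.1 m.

382.4 m

Taking 1 as reference: 2−1 = (-225, 85, -3.80); 3−1 = (-175, 140, -2.92).
Determinant of the coordinate differences = (-225)·140 − (-175)·85 = -16625.
∂h/∂x = [(-3.80)·140 − (-2.92)·85] / -16625 = +0.01707
∂h/∂y = [(-225)·(-2.92) − (-175)·(-3.80)] / -16625 = +0.0004812
h(411245, 5362148) = 385.11 + (+0.01707)·(-165) + (+0.0004812)·(175) = 385.11 -2.817 +0.084 = 382.378 m.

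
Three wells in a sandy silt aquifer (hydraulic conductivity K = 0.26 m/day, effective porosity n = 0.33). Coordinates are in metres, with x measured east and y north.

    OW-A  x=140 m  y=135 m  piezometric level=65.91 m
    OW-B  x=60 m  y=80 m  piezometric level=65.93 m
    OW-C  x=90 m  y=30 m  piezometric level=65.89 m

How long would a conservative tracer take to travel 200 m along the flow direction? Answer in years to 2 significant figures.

Differences from OW-A: to OW-B (Δx, Δy, Δh) = (-80, -55, +0.02); to OW-C = (-50, -105, -0.02).
Determinant of the coordinate differences = (-80)·(-105) − (-50)·(-55) = 5650.
∂h/∂x = [(+0.02)·(-105) − (-0.02)·(-55)] / 5650 = -0.0005664
∂h/∂y = [(-80)·(-0.02) − (-50)·(+0.02)] / 5650 = +0.0004602
|∇h| = √(-0.0005664² + 0.0004602²) = 0.0007298
Seepage velocity v = K·i/n = 0.26 × 0.0007298 / 0.33 = 0.000575 m/day.
t = 200 / 0.000575 = 3.478e+05 days = 952 years.

950 years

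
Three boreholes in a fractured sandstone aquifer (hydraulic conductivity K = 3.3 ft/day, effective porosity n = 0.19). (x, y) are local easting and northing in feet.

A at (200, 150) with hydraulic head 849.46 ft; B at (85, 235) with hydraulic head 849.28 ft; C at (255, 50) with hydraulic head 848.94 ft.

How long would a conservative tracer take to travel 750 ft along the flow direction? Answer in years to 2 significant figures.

8.6 years

Taking A as reference: B−A = (-115, 85, -0.18); C−A = (55, -100, -0.52).
Determinant of the coordinate differences = (-115)·(-100) − 55·85 = 6825.
∂h/∂x = [(-0.18)·(-100) − (-0.52)·85] / 6825 = +0.009114
∂h/∂y = [(-115)·(-0.52) − 55·(-0.18)] / 6825 = +0.01021
|∇h| = √(0.009114² + 0.01021²) = 0.01369
Seepage velocity v = K·i/n = 3.3 × 0.01369 / 0.19 = 0.2378 ft/day.
t = 750 / 0.2378 = 3154 days = 8.64 years.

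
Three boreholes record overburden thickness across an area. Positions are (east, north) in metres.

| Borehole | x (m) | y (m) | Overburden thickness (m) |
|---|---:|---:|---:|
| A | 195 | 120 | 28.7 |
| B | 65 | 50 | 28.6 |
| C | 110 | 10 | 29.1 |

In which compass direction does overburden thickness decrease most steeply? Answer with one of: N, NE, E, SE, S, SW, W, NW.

With d = a·x + b·y + c and A as origin, the differences give:
  (-130)·a + (-70)·b = -0.1
  (-85)·a + (-110)·b = +0.4
Eliminate b (×(-110) and ×(-70), subtract): 8350·a = 39.00 → a = ∂d/∂x = +0.004671
Back-substitute: b = ∂d/∂y = -0.007246.
Steepest decrease is along −∇f = (-0.004671 E, +0.007246 N) → northwest.

NW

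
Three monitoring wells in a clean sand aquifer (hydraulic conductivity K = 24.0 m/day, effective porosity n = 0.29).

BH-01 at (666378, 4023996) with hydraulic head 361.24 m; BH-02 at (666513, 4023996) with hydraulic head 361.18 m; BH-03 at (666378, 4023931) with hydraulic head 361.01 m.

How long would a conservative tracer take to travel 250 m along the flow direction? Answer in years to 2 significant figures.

2.3 years

∂h/∂x = (361.18 − 361.24) / (666513 − 666378) = -0.0004444
∂h/∂y = (361.01 − 361.24) / (4023931 − 4023996) = +0.003538
|∇h| = √(-0.0004444² + 0.003538²) = 0.003566
Seepage velocity v = K·i/n = 24.0 × 0.003566 / 0.29 = 0.2951 m/day.
t = 250 / 0.2951 = 847.2 days = 2.32 years.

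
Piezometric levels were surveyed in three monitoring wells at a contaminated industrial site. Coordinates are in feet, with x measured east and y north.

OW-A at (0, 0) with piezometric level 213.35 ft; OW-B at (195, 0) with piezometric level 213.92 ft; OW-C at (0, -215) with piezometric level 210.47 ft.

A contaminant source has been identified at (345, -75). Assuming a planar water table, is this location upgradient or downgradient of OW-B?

∂h/∂x = (213.92 − 213.35) / (195 − 0) = +0.002923
∂h/∂y = (210.47 − 213.35) / (-215 − 0) = +0.01340
Head at (345, -75) = 213.35 + (+0.002923)·(345) + (+0.01340)·(-75) = 213.35 ft.
That is lower than the 213.92 ft at OW-B, so the point is downgradient.

downgradient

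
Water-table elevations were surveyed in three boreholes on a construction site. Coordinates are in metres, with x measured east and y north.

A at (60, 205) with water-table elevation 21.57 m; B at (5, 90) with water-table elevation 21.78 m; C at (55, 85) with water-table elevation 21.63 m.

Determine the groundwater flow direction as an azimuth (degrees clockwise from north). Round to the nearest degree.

Differences from A: to B (Δx, Δy, Δh) = (-55, -115, +0.21); to C = (-5, -120, +0.06).
Determinant of the coordinate differences = (-55)·(-120) − (-5)·(-115) = 6025.
∂h/∂x = [(+0.21)·(-120) − (+0.06)·(-115)] / 6025 = -0.003037
∂h/∂y = [(-55)·(+0.06) − (-5)·(+0.21)] / 6025 = -0.0003734
Flow direction (−∇h) has components (+0.003037 E, +0.0003734 N).
Azimuth = atan2(E, N) = atan2(+0.003037, +0.0003734) = 83.0° ≈ 083°.

083°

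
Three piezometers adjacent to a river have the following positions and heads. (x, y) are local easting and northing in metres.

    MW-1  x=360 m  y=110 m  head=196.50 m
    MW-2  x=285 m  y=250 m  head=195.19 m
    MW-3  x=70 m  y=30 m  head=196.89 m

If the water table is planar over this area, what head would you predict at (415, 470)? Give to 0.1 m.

193.4 m

Differences from MW-1: to MW-2 (Δx, Δy, Δh) = (-75, 140, -1.31); to MW-3 = (-290, -80, +0.39).
Solve a·Δx + b·Δy = Δh: det = (-75)·(-80) − (-290)·140 = 46600.
∂h/∂x = [(-1.31)·(-80) − (+0.39)·140] / 46600 = +0.001077
∂h/∂y = [(-75)·(+0.39) − (-290)·(-1.31)] / 46600 = -0.008780
h(415, 470) = 196.50 + (+0.001077)·(55) + (-0.008780)·(360) = 196.50 +0.059 -3.161 = 193.398 m.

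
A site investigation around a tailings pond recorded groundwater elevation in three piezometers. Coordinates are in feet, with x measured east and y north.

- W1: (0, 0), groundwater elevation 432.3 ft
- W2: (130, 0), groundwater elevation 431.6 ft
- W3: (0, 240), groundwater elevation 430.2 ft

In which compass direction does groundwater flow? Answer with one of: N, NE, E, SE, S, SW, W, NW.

∂h/∂x = (431.6 − 432.3) / (130 − 0) = -0.005385
∂h/∂y = (430.2 − 432.3) / (240 − 0) = -0.008750
Flow = −∇h = (+0.005385 east, +0.008750 north), which points northeast.

NE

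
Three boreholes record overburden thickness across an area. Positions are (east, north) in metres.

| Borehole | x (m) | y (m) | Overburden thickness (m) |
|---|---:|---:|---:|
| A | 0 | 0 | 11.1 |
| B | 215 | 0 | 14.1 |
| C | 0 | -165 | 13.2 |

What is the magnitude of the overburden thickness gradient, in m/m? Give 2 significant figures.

∂d/∂x = (14.1 − 11.1) / (215 − 0) = +0.01395
∂d/∂y = (13.2 − 11.1) / (-165 − 0) = -0.01273
|∇f| = √(0.01395² + -0.01273²) = 0.01889 m/m

0.019 m/m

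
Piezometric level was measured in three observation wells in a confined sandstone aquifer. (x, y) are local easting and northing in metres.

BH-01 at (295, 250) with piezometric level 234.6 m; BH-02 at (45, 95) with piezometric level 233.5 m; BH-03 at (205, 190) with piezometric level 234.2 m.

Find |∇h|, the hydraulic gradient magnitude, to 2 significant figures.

0.0039

Differences from BH-01: to BH-02 (Δx, Δy, Δh) = (-250, -155, -1.1); to BH-03 = (-90, -60, -0.4).
Determinant of the coordinate differences = (-250)·(-60) − (-90)·(-155) = 1050.
∂h/∂x = [(-1.1)·(-60) − (-0.4)·(-155)] / 1050 = +0.003810
∂h/∂y = [(-250)·(-0.4) − (-90)·(-1.1)] / 1050 = +0.0009524
|∇h| = √(0.003810² + 0.0009524²) = 0.003927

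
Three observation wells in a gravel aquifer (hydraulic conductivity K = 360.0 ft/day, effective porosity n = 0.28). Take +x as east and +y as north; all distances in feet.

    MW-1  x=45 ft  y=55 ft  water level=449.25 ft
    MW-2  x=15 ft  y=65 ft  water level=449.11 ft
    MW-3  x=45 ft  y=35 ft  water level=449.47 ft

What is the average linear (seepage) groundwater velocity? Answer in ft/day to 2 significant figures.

Differences from MW-1: to MW-2 (Δx, Δy, Δh) = (-30, 10, -0.14); to MW-3 = (0, -20, +0.22).
Solve a·Δx + b·Δy = Δh: det = (-30)·(-20) − 0·10 = 600.
∂h/∂x = [(-0.14)·(-20) − (+0.22)·10] / 600 = +0.0010000
∂h/∂y = [(-30)·(+0.22) − 0·(-0.14)] / 600 = -0.01100
|∇h| = √(0.0010000² + -0.01100²) = 0.01105
Seepage velocity v = K·i/n = 360.0 × 0.01105 / 0.28 = 14.21 ft/day.

14 ft/day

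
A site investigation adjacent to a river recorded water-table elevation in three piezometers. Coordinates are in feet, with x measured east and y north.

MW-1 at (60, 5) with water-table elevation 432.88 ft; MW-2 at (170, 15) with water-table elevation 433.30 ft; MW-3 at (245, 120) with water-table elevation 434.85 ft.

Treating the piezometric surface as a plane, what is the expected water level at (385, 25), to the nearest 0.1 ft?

434.0 ft

Differences from MW-1: to MW-2 (Δx, Δy, Δh) = (110, 10, +0.42); to MW-3 = (185, 115, +1.97).
Solve a·Δx + b·Δy = Δh: det = 110·115 − 185·10 = 10800.
∂h/∂x = [(+0.42)·115 − (+1.97)·10] / 10800 = +0.002648
∂h/∂y = [110·(+1.97) − 185·(+0.42)] / 10800 = +0.01287
h(385, 25) = 432.88 + (+0.002648)·(325) + (+0.01287)·(20) = 432.88 +0.861 +0.257 = 433.998 ft.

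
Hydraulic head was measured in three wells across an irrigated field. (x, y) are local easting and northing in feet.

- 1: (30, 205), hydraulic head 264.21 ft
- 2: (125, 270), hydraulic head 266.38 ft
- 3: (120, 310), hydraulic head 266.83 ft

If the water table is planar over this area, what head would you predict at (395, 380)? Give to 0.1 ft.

271.6 ft

Taking 1 as reference: 2−1 = (95, 65, +2.17); 3−1 = (90, 105, +2.62).
Determinant of the coordinate differences = 95·105 − 90·65 = 4125.
∂h/∂x = [(+2.17)·105 − (+2.62)·65] / 4125 = +0.01395
∂h/∂y = [95·(+2.62) − 90·(+2.17)] / 4125 = +0.01299
h(395, 380) = 264.21 + (+0.01395)·(365) + (+0.01299)·(175) = 264.21 +5.092 +2.274 = 271.576 ft.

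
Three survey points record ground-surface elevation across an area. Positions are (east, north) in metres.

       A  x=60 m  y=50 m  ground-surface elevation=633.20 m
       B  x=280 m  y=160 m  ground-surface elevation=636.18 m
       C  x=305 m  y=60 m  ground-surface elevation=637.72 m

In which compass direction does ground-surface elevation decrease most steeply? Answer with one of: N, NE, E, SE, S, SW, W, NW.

NW

Taking A as reference: B−A = (220, 110, +2.98); C−A = (245, 10, +4.52).
Solve a·Δx + b·Δy = Δz: det = 220·10 − 245·110 = -24750.
∂z/∂x = [(+2.98)·10 − (+4.52)·110] / -24750 = +0.01888
∂z/∂y = [220·(+4.52) − 245·(+2.98)] / -24750 = -0.01068
Steepest decrease is along −∇f = (-0.01888 E, +0.01068 N) → northwest.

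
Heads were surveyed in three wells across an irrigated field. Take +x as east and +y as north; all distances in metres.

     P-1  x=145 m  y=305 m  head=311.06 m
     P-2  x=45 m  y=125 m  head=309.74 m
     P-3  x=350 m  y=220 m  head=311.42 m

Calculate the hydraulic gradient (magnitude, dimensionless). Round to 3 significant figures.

Differences from P-1: to P-2 (Δx, Δy, Δh) = (-100, -180, -1.32); to P-3 = (205, -85, +0.36).
Solve a·Δx + b·Δy = Δh: det = (-100)·(-85) − 205·(-180) = 45400.
∂h/∂x = [(-1.32)·(-85) − (+0.36)·(-180)] / 45400 = +0.003899
∂h/∂y = [(-100)·(+0.36) − 205·(-1.32)] / 45400 = +0.005167
|∇h| = √(0.003899² + 0.005167²) = 0.006473

0.00647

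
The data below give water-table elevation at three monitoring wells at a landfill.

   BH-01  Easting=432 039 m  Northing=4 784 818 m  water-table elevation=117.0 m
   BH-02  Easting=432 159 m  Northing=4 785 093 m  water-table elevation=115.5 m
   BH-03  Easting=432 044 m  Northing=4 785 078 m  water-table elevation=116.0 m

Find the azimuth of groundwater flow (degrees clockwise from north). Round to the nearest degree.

Three-point gradient (reference BH-01): Δ to BH-02 = (120, 275, -1.5), Δ to BH-03 = (5, 260, -1.0).
∂h/∂x = -0.003856, ∂h/∂y = -0.003772 (det = 29825).
Flow direction (−∇h) has components (+0.003856 E, +0.003772 N).
Azimuth = atan2(E, N) = atan2(+0.003856, +0.003772) = 45.6° ≈ 046°.

046°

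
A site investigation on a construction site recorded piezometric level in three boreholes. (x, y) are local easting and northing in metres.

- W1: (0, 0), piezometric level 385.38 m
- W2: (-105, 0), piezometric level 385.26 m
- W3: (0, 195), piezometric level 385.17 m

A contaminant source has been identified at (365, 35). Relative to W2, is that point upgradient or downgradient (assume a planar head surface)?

∂h/∂x = (385.26 − 385.38) / (-105 − 0) = +0.001143
∂h/∂y = (385.17 − 385.38) / (195 − 0) = -0.001077
Head at (365, 35) = 385.38 + (+0.001143)·(365) + (-0.001077)·(35) = 385.76 m.
That is higher than the 385.26 m at W2, so the point is upgradient.

upgradient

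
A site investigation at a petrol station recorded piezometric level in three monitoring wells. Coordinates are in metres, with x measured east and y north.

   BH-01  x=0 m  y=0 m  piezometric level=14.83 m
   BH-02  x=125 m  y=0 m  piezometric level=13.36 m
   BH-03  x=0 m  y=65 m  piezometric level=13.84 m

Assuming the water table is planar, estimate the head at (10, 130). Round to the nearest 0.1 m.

12.7 m

∂h/∂x = (13.36 − 14.83) / (125 − 0) = -0.01176
∂h/∂y = (13.84 − 14.83) / (65 − 0) = -0.01523
h(10, 130) = 14.83 + (-0.01176)·(10) + (-0.01523)·(130) = 14.83 -0.118 -1.980 = 12.732 m.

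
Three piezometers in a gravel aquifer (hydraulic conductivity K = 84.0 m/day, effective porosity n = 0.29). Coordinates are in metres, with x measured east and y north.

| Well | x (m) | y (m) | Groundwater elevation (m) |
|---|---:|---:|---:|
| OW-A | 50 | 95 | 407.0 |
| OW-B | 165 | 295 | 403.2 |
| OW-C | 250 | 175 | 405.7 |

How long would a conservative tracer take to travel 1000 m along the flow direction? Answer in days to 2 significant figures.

Differences from OW-A: to OW-B (Δx, Δy, Δh) = (115, 200, -3.8); to OW-C = (200, 80, -1.3).
Determinant of the coordinate differences = 115·80 − 200·200 = -30800.
∂h/∂x = [(-3.8)·80 − (-1.3)·200] / -30800 = +0.001429
∂h/∂y = [115·(-1.3) − 200·(-3.8)] / -30800 = -0.01982
|∇h| = √(0.001429² + -0.01982²) = 0.01987
Seepage velocity v = K·i/n = 84.0 × 0.01987 / 0.29 = 5.755 m/day.
t = 1000 / 5.755 = 173.8 days.

170 days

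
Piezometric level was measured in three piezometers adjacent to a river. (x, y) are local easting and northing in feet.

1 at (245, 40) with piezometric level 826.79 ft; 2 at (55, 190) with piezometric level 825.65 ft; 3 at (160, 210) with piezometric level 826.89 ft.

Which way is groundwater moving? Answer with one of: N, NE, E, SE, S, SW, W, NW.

With h = a·x + b·y + c and 1 as origin, the differences give:
  (-190)·a + 150·b = -1.14
  (-85)·a + 170·b = +0.10
Eliminate b (×170 and ×150, subtract): -19550·a = -208.800 → a = ∂h/∂x = +0.01068
Back-substitute: b = ∂h/∂y = +0.005928.
Flow = −∇h = (-0.01068 east, -0.005928 north), which points southwest.

SW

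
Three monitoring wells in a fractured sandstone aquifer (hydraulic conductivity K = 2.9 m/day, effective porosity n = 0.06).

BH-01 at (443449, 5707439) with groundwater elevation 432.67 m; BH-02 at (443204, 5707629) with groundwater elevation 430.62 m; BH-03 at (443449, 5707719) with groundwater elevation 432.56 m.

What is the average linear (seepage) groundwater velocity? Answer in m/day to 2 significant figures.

0.39 m/day

With h = a·x + b·y + c and BH-01 as origin, the differences give:
  (-245)·a + 190·b = -2.05
  0·a + 280·b = -0.11
Eliminate b (×280 and ×190, subtract): -68600·a = -553.100 → a = ∂h/∂x = +0.008063
Back-substitute: b = ∂h/∂y = -0.0003929.
|∇h| = √(0.008063² + -0.0003929²) = 0.008073
Seepage velocity v = K·i/n = 2.9 × 0.008073 / 0.06 = 0.3902 m/day.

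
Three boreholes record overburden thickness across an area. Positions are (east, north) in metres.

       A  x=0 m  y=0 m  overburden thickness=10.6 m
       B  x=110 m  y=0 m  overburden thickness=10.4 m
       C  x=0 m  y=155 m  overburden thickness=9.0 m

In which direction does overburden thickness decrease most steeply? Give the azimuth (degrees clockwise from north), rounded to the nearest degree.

010°

∂d/∂x = (10.4 − 10.6) / (110 − 0) = -0.001818
∂d/∂y = (9.0 − 10.6) / (155 − 0) = -0.01032
Steepest decrease is along −∇f: components (+0.001818 E, +0.01032 N).
Azimuth = atan2(+0.001818, +0.01032) = 10.0° ≈ 010°.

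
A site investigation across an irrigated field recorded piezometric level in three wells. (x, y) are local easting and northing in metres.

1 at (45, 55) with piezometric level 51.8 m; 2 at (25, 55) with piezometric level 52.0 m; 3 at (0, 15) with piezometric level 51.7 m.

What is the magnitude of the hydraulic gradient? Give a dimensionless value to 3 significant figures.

0.0170

Taking 1 as reference: 2−1 = (-20, 0, +0.2); 3−1 = (-45, -40, -0.1).
Solve a·Δx + b·Δy = Δh: det = (-20)·(-40) − (-45)·0 = 800.
∂h/∂x = [(+0.2)·(-40) − (-0.1)·0] / 800 = -0.01000
∂h/∂y = [(-20)·(-0.1) − (-45)·(+0.2)] / 800 = +0.01375
|∇h| = √(-0.01000² + 0.01375²) = 0.017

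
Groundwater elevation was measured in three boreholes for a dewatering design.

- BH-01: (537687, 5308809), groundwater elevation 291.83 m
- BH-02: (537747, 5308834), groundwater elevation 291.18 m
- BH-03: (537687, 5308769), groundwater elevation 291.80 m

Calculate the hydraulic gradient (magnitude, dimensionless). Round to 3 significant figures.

0.0112

Differences from BH-01: to BH-02 (Δx, Δy, Δh) = (60, 25, -0.65); to BH-03 = (0, -40, -0.03).
Solve a·Δx + b·Δy = Δh: det = 60·(-40) − 0·25 = -2400.
∂h/∂x = [(-0.65)·(-40) − (-0.03)·25] / -2400 = -0.01115
∂h/∂y = [60·(-0.03) − 0·(-0.65)] / -2400 = +0.0007500
|∇h| = √(-0.01115² + 0.0007500²) = 0.01118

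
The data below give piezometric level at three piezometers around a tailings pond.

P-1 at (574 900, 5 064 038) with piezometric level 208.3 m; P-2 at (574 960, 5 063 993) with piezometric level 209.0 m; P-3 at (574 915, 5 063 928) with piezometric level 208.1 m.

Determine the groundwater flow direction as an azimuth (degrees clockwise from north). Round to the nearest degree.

255°

Three-point gradient (reference P-1): Δ to P-2 = (60, -45, +0.7), Δ to P-3 = (15, -110, -0.2).
∂h/∂x = +0.01451, ∂h/∂y = +0.003797 (det = -5925).
Flow direction (−∇h) has components (-0.01451 E, -0.003797 N).
Azimuth = atan2(E, N) = atan2(-0.01451, -0.003797) = 255.3° ≈ 255°.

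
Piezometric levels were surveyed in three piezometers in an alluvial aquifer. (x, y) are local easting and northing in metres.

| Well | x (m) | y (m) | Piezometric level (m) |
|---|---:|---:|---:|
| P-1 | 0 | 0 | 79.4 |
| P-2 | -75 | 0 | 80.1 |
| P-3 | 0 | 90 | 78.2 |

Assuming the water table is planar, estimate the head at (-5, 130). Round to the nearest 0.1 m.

∂h/∂x = (80.1 − 79.4) / (-75 − 0) = -0.009333
∂h/∂y = (78.2 − 79.4) / (90 − 0) = -0.01333
h(-5, 130) = 79.4 + (-0.009333)·(-5) + (-0.01333)·(130) = 79.4 +0.047 -1.733 = 77.713 m.

77.7 m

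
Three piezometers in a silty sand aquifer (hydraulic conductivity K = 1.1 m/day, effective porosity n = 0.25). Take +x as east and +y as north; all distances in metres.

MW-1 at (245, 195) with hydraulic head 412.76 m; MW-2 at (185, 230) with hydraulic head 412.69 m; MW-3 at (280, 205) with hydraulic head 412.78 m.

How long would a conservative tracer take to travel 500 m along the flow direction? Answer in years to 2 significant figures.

300 years

Three-point gradient (reference MW-1): Δ to MW-2 = (-60, 35, -0.07), Δ to MW-3 = (35, 10, +0.02).
∂h/∂x = +0.0007671, ∂h/∂y = -0.0006849 (det = -1825).
|∇h| = √(0.0007671² + -0.0006849²) = 0.001028
Seepage velocity v = K·i/n = 1.1 × 0.001028 / 0.25 = 0.004523 m/day.
t = 500 / 0.004523 = 1.105e+05 days = 303 years.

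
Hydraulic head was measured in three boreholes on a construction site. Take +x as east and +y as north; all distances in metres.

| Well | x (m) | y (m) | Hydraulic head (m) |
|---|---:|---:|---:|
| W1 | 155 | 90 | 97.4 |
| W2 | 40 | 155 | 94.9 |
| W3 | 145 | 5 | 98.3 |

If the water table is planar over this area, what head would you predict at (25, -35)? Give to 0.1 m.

Taking W1 as reference: W2−W1 = (-115, 65, -2.5); W3−W1 = (-10, -85, +0.9).
Determinant of the coordinate differences = (-115)·(-85) − (-10)·65 = 10425.
∂h/∂x = [(-2.5)·(-85) − (+0.9)·65] / 10425 = +0.01477
∂h/∂y = [(-115)·(+0.9) − (-10)·(-2.5)] / 10425 = -0.01233
h(25, -35) = 97.4 + (+0.01477)·(-130) + (-0.01233)·(-125) = 97.4 -1.920 +1.541 = 97.020 m.

97.0 m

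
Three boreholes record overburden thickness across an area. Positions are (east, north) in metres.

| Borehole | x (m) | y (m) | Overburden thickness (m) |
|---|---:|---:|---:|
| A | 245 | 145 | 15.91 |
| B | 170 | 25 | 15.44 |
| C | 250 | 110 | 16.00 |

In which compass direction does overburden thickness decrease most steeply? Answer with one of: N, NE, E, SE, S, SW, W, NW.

W

With d = a·x + b·y + c and A as origin, the differences give:
  (-75)·a + (-120)·b = -0.47
  5·a + (-35)·b = +0.09
Eliminate b (×(-35) and ×(-120), subtract): 3225·a = 27.250 → a = ∂d/∂x = +0.008450
Back-substitute: b = ∂d/∂y = -0.001364.
Steepest decrease is along −∇f = (-0.008450 E, +0.001364 N) → west.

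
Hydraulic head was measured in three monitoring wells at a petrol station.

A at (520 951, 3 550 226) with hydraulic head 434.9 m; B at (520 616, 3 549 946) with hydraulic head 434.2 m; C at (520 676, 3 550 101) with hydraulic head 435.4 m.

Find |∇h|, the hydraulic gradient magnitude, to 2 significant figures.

0.012

With h = a·x + b·y + c and A as origin, the differences give:
  (-335)·a + (-280)·b = -0.7
  (-275)·a + (-125)·b = +0.5
Eliminate b (×(-125) and ×(-280), subtract): -35125·a = 227.50 → a = ∂h/∂x = -0.006477
Back-substitute: b = ∂h/∂y = +0.01025.
|∇h| = √(-0.006477² + 0.01025²) = 0.01212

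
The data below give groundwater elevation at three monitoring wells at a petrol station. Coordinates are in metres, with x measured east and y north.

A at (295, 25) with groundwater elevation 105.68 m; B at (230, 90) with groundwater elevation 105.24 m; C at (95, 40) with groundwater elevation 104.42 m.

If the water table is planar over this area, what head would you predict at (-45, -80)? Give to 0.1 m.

103.6 m

With h = a·x + b·y + c and A as origin, the differences give:
  (-65)·a + 65·b = -0.44
  (-200)·a + 15·b = -1.26
Eliminate b (×15 and ×65, subtract): 12025·a = 75.300 → a = ∂h/∂x = +0.006262
Back-substitute: b = ∂h/∂y = -0.0005073.
h(-45, -80) = 105.68 + (+0.006262)·(-340) + (-0.0005073)·(-105) = 105.68 -2.129 +0.053 = 103.604 m.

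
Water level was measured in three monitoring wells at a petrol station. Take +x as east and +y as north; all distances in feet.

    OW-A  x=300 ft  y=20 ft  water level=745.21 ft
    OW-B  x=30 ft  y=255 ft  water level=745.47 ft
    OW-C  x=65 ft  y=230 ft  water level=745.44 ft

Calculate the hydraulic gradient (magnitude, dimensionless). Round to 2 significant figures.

Taking OW-A as reference: OW-B−OW-A = (-270, 235, +0.26); OW-C−OW-A = (-235, 210, +0.23).
Determinant of the coordinate differences = (-270)·210 − (-235)·235 = -1475.
∂h/∂x = [(+0.26)·210 − (+0.23)·235] / -1475 = -0.0003729
∂h/∂y = [(-270)·(+0.23) − (-235)·(+0.26)] / -1475 = +0.0006780
|∇h| = √(-0.0003729² + 0.0006780²) = 0.0007738

0.00077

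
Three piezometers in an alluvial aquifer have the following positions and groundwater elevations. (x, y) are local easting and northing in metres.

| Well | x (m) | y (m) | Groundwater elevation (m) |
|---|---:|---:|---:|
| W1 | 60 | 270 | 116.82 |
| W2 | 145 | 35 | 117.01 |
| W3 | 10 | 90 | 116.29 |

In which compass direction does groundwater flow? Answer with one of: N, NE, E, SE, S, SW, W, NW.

Taking W1 as reference: W2−W1 = (85, -235, +0.19); W3−W1 = (-50, -180, -0.53).
Determinant of the coordinate differences = 85·(-180) − (-50)·(-235) = -27050.
∂h/∂x = [(+0.19)·(-180) − (-0.53)·(-235)] / -27050 = +0.005869
∂h/∂y = [85·(-0.53) − (-50)·(+0.19)] / -27050 = +0.001314
Flow = −∇h = (-0.005869 east, -0.001314 north), which points west.

W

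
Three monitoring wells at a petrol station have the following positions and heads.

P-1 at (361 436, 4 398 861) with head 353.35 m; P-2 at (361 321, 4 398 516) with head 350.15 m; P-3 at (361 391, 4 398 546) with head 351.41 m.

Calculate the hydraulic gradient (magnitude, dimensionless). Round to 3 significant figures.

Taking P-1 as reference: P-2−P-1 = (-115, -345, -3.20); P-3−P-1 = (-45, -315, -1.94).
Solve a·Δx + b·Δy = Δh: det = (-115)·(-315) − (-45)·(-345) = 20700.
∂h/∂x = [(-3.20)·(-315) − (-1.94)·(-345)] / 20700 = +0.01636
∂h/∂y = [(-115)·(-1.94) − (-45)·(-3.20)] / 20700 = +0.003821
|∇h| = √(0.01636² + 0.003821²) = 0.0168

0.0168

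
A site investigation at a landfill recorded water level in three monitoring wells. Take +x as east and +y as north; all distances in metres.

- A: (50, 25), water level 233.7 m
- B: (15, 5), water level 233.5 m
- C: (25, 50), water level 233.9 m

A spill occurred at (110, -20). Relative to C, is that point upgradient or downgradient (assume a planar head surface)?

Three-point gradient (reference A): Δ to B = (-35, -20, -0.2), Δ to C = (-25, 25, +0.2).
∂h/∂x = +0.0007273, ∂h/∂y = +0.008727 (det = -1375).
Head at (110, -20) = 233.7 + (+0.0007273)·(60) + (+0.008727)·(-45) = 233.35 m.
That is lower than the 233.9 m at C, so the point is downgradient.

downgradient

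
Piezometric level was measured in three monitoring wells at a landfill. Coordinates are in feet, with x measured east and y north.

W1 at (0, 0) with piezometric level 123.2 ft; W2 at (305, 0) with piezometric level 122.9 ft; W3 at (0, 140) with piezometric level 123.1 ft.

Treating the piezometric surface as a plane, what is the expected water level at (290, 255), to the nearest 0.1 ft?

∂h/∂x = (122.9 − 123.2) / (305 − 0) = -0.0009836
∂h/∂y = (123.1 − 123.2) / (140 − 0) = -0.0007143
h(290, 255) = 123.2 + (-0.0009836)·(290) + (-0.0007143)·(255) = 123.2 -0.285 -0.182 = 122.733 ft.

122.7 ft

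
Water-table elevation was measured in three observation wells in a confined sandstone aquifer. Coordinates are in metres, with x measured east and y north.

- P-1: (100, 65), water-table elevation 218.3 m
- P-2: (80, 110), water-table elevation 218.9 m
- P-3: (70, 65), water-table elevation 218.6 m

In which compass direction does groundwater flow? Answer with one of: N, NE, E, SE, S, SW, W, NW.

Taking P-1 as reference: P-2−P-1 = (-20, 45, +0.6); P-3−P-1 = (-30, 0, +0.3).
Solve a·Δx + b·Δy = Δh: det = (-20)·0 − (-30)·45 = 1350.
∂h/∂x = [(+0.6)·0 − (+0.3)·45] / 1350 = -0.010000
∂h/∂y = [(-20)·(+0.3) − (-30)·(+0.6)] / 1350 = +0.008889
Flow = −∇h = (+0.010000 east, -0.008889 north), which points southeast.

SE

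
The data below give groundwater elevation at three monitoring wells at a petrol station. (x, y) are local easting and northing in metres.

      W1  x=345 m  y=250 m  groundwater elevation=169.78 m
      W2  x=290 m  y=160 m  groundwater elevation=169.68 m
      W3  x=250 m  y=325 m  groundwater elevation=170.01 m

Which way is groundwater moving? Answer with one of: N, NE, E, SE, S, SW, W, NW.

Taking W1 as reference: W2−W1 = (-55, -90, -0.10); W3−W1 = (-95, 75, +0.23).
Solve a·Δx + b·Δy = Δh: det = (-55)·75 − (-95)·(-90) = -12675.
∂h/∂x = [(-0.10)·75 − (+0.23)·(-90)] / -12675 = -0.001041
∂h/∂y = [(-55)·(+0.23) − (-95)·(-0.10)] / -12675 = +0.001748
Flow = −∇h = (+0.001041 east, -0.001748 north), which points southeast.

SE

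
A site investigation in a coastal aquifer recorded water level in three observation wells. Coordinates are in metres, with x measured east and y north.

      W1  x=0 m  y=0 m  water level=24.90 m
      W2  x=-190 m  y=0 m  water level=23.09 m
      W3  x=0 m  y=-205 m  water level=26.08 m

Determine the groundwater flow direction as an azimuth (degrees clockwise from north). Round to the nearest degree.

∂h/∂x = (23.09 − 24.90) / (-190 − 0) = +0.009526
∂h/∂y = (26.08 − 24.90) / (-205 − 0) = -0.005756
Flow direction (−∇h) has components (-0.009526 E, +0.005756 N).
Azimuth = atan2(E, N) = atan2(-0.009526, +0.005756) = 301.1° ≈ 301°.

301°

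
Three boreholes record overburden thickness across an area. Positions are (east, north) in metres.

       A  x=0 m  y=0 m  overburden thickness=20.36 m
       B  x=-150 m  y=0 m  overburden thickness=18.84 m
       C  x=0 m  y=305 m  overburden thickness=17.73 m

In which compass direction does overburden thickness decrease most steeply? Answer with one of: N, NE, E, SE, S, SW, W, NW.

NW

∂d/∂x = (18.84 − 20.36) / (-150 − 0) = +0.01013
∂d/∂y = (17.73 − 20.36) / (305 − 0) = -0.008623
Steepest decrease is along −∇f = (-0.01013 E, +0.008623 N) → northwest.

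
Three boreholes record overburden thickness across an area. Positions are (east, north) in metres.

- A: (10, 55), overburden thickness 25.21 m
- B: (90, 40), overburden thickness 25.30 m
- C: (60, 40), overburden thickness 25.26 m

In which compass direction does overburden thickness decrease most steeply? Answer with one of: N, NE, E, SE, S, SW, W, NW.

SW

With d = a·x + b·y + c and A as origin, the differences give:
  80·a + (-15)·b = +0.09
  50·a + (-15)·b = +0.05
Eliminate b (×(-15) and ×(-15), subtract): -450·a = -0.600 → a = ∂d/∂x = +0.001333
Back-substitute: b = ∂d/∂y = +0.001111.
Steepest decrease is along −∇f = (-0.001333 E, -0.001111 N) → southwest.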